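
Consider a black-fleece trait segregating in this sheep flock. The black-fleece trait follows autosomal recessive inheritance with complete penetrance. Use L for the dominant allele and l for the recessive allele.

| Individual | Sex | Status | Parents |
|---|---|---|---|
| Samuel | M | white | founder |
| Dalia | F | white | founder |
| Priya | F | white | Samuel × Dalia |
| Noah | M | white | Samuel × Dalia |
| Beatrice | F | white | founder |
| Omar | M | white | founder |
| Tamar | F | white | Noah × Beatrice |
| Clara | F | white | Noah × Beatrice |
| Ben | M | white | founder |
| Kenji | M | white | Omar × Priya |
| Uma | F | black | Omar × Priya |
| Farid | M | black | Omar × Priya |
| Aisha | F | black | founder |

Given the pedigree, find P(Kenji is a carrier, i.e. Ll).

Omar is white so carries L and passed l to Uma (ll), so Omar is Ll.
Priya is white so carries L and passed l to Uma (ll), so Priya is Ll.
Their cross gives offspring ratios 1/4 LL : 1/2 Ll : 1/4 ll. Conditioning on Kenji being white, P(Ll) = 1/2 / 3/4 = 2/3.

2/3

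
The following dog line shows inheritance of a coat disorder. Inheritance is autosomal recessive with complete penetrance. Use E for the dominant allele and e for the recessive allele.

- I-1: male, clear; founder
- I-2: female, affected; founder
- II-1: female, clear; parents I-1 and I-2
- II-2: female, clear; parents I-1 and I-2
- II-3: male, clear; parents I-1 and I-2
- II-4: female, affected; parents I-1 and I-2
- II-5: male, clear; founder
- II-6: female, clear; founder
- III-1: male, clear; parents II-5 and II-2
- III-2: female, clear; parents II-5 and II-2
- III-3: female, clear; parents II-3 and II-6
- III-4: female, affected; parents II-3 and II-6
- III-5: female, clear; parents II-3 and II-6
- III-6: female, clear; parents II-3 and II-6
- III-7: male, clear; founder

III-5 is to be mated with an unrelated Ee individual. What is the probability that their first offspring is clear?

5/6

II-3 is clear so carries E and received e from I-2 (ee), so II-3 is Ee.
II-6 is clear so carries E and passed e to III-4 (ee), so II-6 is Ee.
III-5 is a clear offspring of II-3 (Ee) × II-6 (Ee), whose cross gives 1/4 EE : 1/2 Ee : 1/4 ee; conditioning on being clear, III-5 is EE with probability 1/3, Ee with probability 2/3.
Summing over parental genotype combinations, P(offspring is clear) = 1/3·1 + 2/3·3/4 = 5/6.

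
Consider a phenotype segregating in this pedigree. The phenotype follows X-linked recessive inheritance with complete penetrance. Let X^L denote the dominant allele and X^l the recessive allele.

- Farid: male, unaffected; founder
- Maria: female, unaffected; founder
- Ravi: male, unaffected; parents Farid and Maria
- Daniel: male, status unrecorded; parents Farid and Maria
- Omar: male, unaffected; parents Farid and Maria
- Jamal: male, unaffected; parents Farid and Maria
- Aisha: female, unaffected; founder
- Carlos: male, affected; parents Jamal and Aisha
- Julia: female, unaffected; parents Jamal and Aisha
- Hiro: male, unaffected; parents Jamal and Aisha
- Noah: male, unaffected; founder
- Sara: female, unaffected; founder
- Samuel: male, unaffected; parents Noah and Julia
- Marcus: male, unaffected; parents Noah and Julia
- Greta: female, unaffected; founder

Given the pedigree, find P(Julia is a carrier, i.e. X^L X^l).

1/5

Jamal is unaffected, so Jamal is X^L Y.
Aisha is unaffected so carries L and passed l to Carlos (X^l Y), so Aisha is X^L X^l.
Their cross gives offspring ratios 1/2 X^L X^L : 1/2 X^L X^l. Conditioning on Julia being unaffected, P(X^L X^l) = 1/2 / 1 = 1/2 before taking Julia's own offspring into account.
Noah is unaffected, so Noah is X^L Y.
Now use Julia's offspring. Probability of each recorded status — unaffected son Samuel: 1/2 if Julia is X^L X^l, 1 if X^L X^L; unaffected son Marcus: 1/2 if Julia is X^L X^l, 1 if X^L X^L.
Bayes: P(X^L X^l) = 1/2·1/4 / (1/2·1/4 + 1/2·1) = 1/5.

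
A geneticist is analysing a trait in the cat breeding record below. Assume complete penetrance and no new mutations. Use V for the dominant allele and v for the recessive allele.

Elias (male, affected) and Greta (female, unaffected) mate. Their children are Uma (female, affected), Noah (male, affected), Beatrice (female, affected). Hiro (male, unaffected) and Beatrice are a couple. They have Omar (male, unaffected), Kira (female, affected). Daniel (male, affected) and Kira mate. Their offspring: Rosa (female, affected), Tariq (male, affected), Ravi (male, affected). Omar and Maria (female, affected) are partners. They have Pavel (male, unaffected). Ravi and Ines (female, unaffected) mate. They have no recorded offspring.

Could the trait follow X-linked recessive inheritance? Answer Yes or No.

Under X-linked recessive, Omar (unaffected, male) cannot arise from Hiro (unaffected) × Beatrice (affected).

No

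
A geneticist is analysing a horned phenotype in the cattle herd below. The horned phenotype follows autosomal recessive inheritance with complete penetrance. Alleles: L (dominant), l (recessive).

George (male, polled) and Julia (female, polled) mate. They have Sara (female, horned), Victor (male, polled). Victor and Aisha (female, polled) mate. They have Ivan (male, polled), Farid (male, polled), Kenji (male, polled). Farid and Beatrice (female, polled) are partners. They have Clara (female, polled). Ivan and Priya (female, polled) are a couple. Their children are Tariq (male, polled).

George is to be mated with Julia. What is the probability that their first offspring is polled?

George is polled so carries L and passed l to Sara (ll), so George is Ll.
Julia is polled so carries L and passed l to Sara (ll), so Julia is Ll.
The cross gives 1/4 LL : 1/2 Ll : 1/4 ll, so P(offspring is polled) = 3/4.

3/4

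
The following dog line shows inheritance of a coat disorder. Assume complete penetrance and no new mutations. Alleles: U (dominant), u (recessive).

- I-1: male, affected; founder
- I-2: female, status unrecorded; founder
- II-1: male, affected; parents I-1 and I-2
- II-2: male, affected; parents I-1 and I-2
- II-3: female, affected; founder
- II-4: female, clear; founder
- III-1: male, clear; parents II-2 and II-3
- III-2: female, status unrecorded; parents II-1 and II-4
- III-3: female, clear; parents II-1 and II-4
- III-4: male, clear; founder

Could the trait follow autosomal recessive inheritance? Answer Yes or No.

No

Under autosomal recessive, III-1 (clear, male) cannot arise from II-2 (affected) × II-3 (affected).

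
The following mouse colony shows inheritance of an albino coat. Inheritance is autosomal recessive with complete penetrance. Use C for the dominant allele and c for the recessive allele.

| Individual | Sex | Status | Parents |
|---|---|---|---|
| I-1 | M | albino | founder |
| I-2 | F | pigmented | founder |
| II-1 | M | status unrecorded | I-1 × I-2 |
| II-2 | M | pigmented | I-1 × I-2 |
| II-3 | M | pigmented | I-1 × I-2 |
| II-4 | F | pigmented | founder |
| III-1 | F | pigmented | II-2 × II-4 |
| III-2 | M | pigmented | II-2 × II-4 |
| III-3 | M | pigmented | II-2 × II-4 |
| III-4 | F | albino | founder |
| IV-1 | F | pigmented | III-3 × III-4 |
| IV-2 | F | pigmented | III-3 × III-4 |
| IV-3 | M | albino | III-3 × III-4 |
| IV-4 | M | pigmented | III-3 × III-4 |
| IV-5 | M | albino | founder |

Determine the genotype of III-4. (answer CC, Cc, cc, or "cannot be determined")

cc

III-4 is albino, so III-4 is cc.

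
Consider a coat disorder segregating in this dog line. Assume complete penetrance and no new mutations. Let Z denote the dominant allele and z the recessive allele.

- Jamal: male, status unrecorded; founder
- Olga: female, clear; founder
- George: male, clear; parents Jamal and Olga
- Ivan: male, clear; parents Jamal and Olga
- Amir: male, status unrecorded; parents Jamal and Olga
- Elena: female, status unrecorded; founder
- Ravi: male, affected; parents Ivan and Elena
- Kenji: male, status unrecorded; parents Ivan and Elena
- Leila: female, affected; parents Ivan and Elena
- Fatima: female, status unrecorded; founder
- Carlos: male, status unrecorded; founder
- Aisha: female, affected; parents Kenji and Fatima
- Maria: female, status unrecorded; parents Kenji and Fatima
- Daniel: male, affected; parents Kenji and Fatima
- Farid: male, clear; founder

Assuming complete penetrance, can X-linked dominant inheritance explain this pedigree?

A consistent assignment under X-linked dominant exists: Jamal X^Z Y, Olga X^z X^z, George X^z Y, Ivan X^z Y, Amir X^z Y, Elena X^Z X^Z, Ravi X^Z Y, Kenji X^Z Y, Leila X^Z X^z, Fatima X^Z X^Z, Carlos X^Z Y, Aisha X^Z X^Z, Maria X^Z X^Z, Daniel X^Z Y, Farid X^z Y.
In this assignment every recorded phenotype matches its genotype and every non-founder's genotype is obtainable from its parents' genotypes, so the pedigree is consistent.

Yes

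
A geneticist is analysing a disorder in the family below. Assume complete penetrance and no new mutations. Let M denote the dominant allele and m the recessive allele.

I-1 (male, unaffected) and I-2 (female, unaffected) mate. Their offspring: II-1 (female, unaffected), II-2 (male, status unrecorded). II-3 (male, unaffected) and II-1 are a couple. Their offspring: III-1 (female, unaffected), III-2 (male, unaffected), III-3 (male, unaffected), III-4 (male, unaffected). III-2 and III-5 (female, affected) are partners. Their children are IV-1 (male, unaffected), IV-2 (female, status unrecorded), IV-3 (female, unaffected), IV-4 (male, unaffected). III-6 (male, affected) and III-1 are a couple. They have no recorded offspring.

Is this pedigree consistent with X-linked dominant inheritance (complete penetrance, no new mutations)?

A consistent assignment under X-linked dominant exists: I-1 X^m Y, I-2 X^m X^m, II-1 X^m X^m, II-2 X^m Y, II-3 X^m Y, III-1 X^m X^m, III-2 X^m Y, III-3 X^m Y, III-4 X^m Y, III-5 X^M X^m, III-6 X^M Y, IV-1 X^m Y, IV-2 X^M X^m, IV-3 X^m X^m, IV-4 X^m Y.
In this assignment every recorded phenotype matches its genotype and every non-founder's genotype is obtainable from its parents' genotypes, so the pedigree is consistent.

Yes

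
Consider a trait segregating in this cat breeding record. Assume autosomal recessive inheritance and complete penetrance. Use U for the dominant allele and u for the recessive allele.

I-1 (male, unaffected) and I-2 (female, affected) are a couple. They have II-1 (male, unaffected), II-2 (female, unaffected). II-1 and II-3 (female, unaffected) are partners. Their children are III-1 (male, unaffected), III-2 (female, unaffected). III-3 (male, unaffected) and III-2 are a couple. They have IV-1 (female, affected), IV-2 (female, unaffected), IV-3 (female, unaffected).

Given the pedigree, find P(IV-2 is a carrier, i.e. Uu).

2/3

III-3 is unaffected so carries U and passed u to IV-1 (uu), so III-3 is Uu.
III-2 is unaffected so carries U and passed u to IV-1 (uu), so III-2 is Uu.
Their cross gives offspring ratios 1/4 UU : 1/2 Uu : 1/4 uu. Conditioning on IV-2 being unaffected, P(Uu) = 1/2 / 3/4 = 2/3.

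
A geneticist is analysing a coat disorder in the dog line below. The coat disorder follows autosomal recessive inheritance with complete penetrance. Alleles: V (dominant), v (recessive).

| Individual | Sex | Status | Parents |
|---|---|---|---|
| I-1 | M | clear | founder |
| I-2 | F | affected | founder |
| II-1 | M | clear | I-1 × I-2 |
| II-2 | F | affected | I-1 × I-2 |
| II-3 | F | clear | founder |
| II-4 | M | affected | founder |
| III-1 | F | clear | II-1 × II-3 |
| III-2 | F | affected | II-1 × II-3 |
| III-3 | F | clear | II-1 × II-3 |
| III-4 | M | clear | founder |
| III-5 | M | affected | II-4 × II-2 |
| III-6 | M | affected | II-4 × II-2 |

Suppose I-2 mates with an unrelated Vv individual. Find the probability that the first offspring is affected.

1/2

I-2 is affected, so I-2 is vv.
The cross gives 1/2 Vv : 1/2 vv, so P(offspring is affected) = 1/2.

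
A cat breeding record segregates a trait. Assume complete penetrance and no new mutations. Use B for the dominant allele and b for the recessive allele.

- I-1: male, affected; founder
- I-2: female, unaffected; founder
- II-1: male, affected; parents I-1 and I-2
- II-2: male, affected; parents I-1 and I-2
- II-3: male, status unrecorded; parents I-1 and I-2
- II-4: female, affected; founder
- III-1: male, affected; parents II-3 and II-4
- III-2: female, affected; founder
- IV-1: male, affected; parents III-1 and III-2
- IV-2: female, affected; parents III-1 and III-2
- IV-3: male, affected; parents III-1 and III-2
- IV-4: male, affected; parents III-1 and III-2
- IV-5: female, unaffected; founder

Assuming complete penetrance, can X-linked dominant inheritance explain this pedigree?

Under X-linked dominant, II-1 (affected, male) cannot arise from I-1 (affected) × I-2 (unaffected).

No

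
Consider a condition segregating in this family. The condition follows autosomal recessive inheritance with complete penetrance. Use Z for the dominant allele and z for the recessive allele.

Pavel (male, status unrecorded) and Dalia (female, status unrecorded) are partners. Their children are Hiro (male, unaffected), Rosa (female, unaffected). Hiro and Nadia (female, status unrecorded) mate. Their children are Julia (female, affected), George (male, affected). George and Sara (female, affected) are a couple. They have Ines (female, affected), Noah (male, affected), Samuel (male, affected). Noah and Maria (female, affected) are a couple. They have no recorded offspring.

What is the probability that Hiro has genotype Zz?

1

Hiro is unaffected so carries Z and passed z to Julia (zz), so Hiro is Zz, giving P(Zz) = 1.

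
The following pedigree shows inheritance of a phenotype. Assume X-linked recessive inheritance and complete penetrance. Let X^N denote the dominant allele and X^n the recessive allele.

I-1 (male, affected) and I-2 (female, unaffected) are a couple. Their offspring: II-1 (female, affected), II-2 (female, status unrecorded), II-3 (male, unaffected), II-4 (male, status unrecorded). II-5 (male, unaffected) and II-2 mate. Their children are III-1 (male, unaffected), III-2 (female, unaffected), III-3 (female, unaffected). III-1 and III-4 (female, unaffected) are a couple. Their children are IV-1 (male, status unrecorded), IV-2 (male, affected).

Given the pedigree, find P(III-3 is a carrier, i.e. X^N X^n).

II-5 is unaffected, so II-5 is X^N Y.
II-2 passed N to III-1 (X^N Y) and received n from I-1 (X^n Y), so II-2 is X^N X^n.
Their cross gives offspring ratios 1/2 X^N X^N : 1/2 X^N X^n. Conditioning on III-3 being unaffected, P(X^N X^n) = 1/2 / 1 = 1/2.

1/2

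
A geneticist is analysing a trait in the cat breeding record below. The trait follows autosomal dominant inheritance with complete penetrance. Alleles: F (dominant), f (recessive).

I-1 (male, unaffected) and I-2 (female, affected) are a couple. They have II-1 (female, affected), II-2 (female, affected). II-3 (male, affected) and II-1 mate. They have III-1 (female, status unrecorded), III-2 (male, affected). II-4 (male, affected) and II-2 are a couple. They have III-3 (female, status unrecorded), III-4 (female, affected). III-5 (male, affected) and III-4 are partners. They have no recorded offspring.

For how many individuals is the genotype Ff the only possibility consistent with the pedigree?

2

Obligate heterozygotes: II-1 is affected so carries F and received f from I-1 (ff), so II-1 is Ff; II-2 is affected so carries F and received f from I-1 (ff), so II-2 is Ff.
Every other individual is either homozygous by phenotype or has at least one consistent homozygous assignment, so the count is 2.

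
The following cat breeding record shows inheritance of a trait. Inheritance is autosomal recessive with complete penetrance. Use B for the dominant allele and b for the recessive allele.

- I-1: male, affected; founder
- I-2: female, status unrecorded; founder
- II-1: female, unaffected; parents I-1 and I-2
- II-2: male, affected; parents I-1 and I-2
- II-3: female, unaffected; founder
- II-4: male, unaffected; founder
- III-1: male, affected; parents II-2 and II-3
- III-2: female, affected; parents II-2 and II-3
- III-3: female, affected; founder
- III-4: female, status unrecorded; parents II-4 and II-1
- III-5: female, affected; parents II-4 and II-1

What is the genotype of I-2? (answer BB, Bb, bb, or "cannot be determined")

Bb

From phenotype alone, I-2 is BB or Bb or bb.
I-2 passed B to II-1 (Bb, whose b came from I-1) and passed b to II-2 (bb), so I-2 is Bb.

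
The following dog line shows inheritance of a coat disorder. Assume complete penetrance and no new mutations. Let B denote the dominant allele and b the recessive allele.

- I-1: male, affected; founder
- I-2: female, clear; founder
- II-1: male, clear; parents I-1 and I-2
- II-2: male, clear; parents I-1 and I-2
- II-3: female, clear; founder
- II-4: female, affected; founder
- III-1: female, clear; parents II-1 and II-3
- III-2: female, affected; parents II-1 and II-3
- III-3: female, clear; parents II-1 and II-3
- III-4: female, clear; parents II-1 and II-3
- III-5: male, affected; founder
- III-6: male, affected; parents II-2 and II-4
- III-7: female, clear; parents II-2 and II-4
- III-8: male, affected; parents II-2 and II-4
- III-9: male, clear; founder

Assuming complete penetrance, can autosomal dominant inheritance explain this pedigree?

Under autosomal dominant, III-2 (affected, female) cannot arise from II-1 (clear) × II-3 (clear).

No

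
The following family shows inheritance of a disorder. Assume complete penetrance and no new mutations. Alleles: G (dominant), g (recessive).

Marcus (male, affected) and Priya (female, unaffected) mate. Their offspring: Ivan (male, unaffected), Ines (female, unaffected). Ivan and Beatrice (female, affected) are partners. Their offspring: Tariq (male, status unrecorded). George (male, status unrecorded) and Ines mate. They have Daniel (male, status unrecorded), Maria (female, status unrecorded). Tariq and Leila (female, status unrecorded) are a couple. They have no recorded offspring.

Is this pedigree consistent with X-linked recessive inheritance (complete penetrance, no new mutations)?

Yes

A consistent assignment under X-linked recessive exists: Marcus X^g Y, Priya X^G X^G, Ivan X^G Y, Ines X^G X^g, Beatrice X^g X^g, George X^G Y, Tariq X^g Y, Leila X^G X^G, Daniel X^G Y, Maria X^G X^G.
In this assignment every recorded phenotype matches its genotype and every non-founder's genotype is obtainable from its parents' genotypes, so the pedigree is consistent.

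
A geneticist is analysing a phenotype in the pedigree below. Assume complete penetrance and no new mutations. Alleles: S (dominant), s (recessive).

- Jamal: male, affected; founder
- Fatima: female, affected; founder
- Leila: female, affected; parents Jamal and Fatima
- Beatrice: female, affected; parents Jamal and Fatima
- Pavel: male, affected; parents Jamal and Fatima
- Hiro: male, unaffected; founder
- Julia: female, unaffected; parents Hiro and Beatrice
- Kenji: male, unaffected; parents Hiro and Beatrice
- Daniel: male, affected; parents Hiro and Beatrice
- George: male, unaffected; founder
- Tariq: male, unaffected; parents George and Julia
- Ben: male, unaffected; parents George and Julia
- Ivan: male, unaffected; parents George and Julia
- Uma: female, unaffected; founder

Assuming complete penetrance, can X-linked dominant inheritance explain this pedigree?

Yes

A consistent assignment under X-linked dominant exists: Jamal X^S Y, Fatima X^S X^s, Leila X^S X^S, Beatrice X^S X^s, Pavel X^S Y, Hiro X^s Y, Julia X^s X^s, Kenji X^s Y, Daniel X^S Y, George X^s Y, Tariq X^s Y, Ben X^s Y, Ivan X^s Y, Uma X^s X^s.
In this assignment every recorded phenotype matches its genotype and every non-founder's genotype is obtainable from its parents' genotypes, so the pedigree is consistent.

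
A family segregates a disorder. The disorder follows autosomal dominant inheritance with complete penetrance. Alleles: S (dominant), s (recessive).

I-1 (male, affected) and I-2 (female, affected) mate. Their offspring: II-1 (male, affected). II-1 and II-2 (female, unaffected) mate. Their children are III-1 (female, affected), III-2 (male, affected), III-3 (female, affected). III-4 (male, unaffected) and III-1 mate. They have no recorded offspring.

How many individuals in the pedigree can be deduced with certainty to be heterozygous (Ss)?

Obligate heterozygotes: III-1 is affected so carries S and received s from II-2 (ss), so III-1 is Ss; III-2 is affected so carries S and received s from II-2 (ss), so III-2 is Ss; III-3 is affected so carries S and received s from II-2 (ss), so III-3 is Ss.
Every other individual is either homozygous by phenotype or has at least one consistent homozygous assignment, so the count is 3.

3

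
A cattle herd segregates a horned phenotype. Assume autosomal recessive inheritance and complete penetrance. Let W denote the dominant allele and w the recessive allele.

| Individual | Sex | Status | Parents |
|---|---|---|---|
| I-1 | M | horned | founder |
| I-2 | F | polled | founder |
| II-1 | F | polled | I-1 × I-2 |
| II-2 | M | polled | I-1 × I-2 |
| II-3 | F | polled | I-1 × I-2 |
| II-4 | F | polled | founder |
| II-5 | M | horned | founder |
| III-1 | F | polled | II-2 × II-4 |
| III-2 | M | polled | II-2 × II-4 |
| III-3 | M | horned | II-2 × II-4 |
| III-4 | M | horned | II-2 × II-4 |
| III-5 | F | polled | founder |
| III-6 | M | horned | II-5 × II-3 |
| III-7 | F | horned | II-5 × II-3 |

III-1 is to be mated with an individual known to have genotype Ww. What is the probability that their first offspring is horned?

1/6

II-2 is polled so carries W and received w from I-1 (ww), so II-2 is Ww.
II-4 is polled so carries W and passed w to III-3 (ww), so II-4 is Ww.
III-1 is a polled offspring of II-2 (Ww) × II-4 (Ww), whose cross gives 1/4 WW : 1/2 Ww : 1/4 ww; conditioning on being polled, III-1 is WW with probability 1/3, Ww with probability 2/3.
Summing over parental genotype combinations, P(offspring is horned) = 2/3·1/4 = 1/6.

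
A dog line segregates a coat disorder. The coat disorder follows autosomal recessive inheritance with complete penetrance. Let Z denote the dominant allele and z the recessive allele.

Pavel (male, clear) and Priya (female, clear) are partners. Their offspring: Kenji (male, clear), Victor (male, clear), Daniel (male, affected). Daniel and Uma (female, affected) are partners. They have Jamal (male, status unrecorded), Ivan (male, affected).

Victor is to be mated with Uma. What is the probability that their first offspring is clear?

2/3

Pavel is clear so carries Z and passed z to Daniel (zz), so Pavel is Zz.
Priya is clear so carries Z and passed z to Daniel (zz), so Priya is Zz.
Victor is a clear offspring of Pavel (Zz) × Priya (Zz), whose cross gives 1/4 ZZ : 1/2 Zz : 1/4 zz; conditioning on being clear, Victor is ZZ with probability 1/3, Zz with probability 2/3.
Uma is affected, so Uma is zz.
Summing over parental genotype combinations, P(offspring is clear) = 1/3·1 + 2/3·1/2 = 2/3.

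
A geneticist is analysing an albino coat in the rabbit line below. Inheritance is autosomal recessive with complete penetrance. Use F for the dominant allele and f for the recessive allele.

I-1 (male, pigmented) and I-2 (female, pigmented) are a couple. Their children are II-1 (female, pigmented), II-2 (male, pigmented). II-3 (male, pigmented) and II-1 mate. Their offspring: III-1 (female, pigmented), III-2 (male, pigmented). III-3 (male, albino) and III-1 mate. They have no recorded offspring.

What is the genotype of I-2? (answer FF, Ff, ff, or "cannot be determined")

I-2's phenotype allows FF or Ff, and no parent or child forces a single allele at both positions; consistent genotype assignments exist with I-2 as FF or Ff.

cannot be determined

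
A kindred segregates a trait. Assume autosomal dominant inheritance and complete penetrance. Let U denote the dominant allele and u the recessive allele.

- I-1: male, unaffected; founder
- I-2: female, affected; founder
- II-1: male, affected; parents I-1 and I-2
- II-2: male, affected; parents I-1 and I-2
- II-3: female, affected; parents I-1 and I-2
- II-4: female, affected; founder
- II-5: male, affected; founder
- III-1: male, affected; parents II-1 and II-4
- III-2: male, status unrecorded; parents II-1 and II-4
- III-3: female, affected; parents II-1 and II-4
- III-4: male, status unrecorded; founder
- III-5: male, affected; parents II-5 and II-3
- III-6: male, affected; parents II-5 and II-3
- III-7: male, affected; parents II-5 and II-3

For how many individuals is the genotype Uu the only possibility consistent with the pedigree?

Obligate heterozygotes: II-1 is affected so carries U and received u from I-1 (uu), so II-1 is Uu; II-2 is affected so carries U and received u from I-1 (uu), so II-2 is Uu; II-3 is affected so carries U and received u from I-1 (uu), so II-3 is Uu.
Every other individual is either homozygous by phenotype or has at least one consistent homozygous assignment, so the count is 3.

3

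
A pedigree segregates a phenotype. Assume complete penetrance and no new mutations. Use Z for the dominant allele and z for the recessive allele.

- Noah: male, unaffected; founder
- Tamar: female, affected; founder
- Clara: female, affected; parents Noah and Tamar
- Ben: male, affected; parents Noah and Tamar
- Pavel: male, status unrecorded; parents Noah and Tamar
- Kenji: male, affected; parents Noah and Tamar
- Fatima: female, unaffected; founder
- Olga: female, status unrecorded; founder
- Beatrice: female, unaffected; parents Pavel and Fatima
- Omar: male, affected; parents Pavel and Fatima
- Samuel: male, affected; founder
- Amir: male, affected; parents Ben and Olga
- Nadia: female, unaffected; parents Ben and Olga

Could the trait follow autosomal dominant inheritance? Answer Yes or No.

Yes

A consistent assignment under autosomal dominant exists: Noah zz, Tamar ZZ, Clara Zz, Ben Zz, Pavel Zz, Kenji Zz, Fatima zz, Olga Zz, Beatrice zz, Omar Zz, Samuel ZZ, Amir ZZ, Nadia zz.
In this assignment every recorded phenotype matches its genotype and every non-founder's genotype is obtainable from its parents' genotypes, so the pedigree is consistent.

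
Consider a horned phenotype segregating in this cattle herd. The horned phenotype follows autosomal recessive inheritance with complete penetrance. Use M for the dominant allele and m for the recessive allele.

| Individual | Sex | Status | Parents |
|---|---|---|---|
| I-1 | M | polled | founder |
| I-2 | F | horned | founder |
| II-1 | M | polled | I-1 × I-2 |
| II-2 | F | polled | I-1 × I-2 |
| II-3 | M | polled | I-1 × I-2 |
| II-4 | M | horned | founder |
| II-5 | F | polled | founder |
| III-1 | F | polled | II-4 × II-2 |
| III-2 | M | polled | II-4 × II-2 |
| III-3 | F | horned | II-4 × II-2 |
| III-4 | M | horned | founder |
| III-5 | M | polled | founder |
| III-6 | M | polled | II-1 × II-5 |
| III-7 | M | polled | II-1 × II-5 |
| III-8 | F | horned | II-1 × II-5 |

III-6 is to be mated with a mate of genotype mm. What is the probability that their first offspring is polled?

2/3

II-1 is polled so carries M and received m from I-2 (mm), so II-1 is Mm.
II-5 is polled so carries M and passed m to III-8 (mm), so II-5 is Mm.
III-6 is a polled offspring of II-1 (Mm) × II-5 (Mm), whose cross gives 1/4 MM : 1/2 Mm : 1/4 mm; conditioning on being polled, III-6 is MM with probability 1/3, Mm with probability 2/3.
Summing over parental genotype combinations, P(offspring is polled) = 1/3·1 + 2/3·1/2 = 2/3.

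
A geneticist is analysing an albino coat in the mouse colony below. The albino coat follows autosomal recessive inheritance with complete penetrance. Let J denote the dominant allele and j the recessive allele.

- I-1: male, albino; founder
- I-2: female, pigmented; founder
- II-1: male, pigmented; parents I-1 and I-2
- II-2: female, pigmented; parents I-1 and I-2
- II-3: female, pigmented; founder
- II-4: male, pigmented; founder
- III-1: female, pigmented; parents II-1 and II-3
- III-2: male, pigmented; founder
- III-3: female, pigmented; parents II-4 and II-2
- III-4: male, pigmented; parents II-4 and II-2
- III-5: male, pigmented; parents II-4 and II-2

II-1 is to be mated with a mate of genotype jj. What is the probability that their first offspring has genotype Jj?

II-1 is pigmented so carries J and received j from I-1 (jj), so II-1 is Jj.
The cross gives 1/2 Jj : 1/2 jj, so P(offspring has genotype Jj) = 1/2.

1/2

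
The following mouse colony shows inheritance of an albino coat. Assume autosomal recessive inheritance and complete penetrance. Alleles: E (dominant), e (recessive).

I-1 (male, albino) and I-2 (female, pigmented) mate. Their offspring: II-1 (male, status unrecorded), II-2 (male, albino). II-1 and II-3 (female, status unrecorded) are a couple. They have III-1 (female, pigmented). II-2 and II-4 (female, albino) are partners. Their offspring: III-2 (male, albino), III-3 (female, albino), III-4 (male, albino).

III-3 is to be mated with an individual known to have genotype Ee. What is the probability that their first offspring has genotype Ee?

III-3 is albino, so III-3 is ee.
The cross gives 1/2 Ee : 1/2 ee, so P(offspring has genotype Ee) = 1/2.

1/2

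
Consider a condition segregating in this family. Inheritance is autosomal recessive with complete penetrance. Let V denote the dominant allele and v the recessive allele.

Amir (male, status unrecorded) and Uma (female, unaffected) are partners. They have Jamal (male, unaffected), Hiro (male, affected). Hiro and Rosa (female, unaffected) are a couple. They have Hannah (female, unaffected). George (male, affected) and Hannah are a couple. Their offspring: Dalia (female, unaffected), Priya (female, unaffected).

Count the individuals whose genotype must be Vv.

Obligate heterozygotes: Uma is unaffected so carries V and passed v to Hiro (vv), so Uma is Vv; Hannah is unaffected so carries V and received v from Hiro (vv), so Hannah is Vv; Dalia is unaffected so carries V and received v from George (vv), so Dalia is Vv; Priya is unaffected so carries V and received v from George (vv), so Priya is Vv.
Every other individual is either homozygous by phenotype or has at least one consistent homozygous assignment, so the count is 4.

4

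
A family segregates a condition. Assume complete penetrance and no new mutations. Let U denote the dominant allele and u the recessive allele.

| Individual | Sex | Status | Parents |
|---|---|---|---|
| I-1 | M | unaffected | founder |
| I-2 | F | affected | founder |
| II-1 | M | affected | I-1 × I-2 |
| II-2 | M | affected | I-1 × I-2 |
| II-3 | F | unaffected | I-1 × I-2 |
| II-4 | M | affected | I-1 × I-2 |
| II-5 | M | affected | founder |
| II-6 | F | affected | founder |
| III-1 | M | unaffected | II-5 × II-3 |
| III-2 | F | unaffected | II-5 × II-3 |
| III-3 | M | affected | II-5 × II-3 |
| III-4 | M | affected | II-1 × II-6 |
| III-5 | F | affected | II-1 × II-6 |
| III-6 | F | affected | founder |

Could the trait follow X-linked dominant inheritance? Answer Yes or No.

No

Under X-linked dominant, III-2 (unaffected, female) cannot arise from II-5 (affected) × II-3 (unaffected).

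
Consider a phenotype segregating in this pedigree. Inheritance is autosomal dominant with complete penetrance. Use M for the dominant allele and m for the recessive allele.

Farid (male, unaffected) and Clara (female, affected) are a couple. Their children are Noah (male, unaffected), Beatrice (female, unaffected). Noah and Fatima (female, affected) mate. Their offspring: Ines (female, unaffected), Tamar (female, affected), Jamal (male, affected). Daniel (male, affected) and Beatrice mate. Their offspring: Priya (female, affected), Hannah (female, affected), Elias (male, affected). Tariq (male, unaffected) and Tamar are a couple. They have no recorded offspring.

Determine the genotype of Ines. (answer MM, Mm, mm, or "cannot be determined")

mm

Ines is unaffected, so Ines is mm.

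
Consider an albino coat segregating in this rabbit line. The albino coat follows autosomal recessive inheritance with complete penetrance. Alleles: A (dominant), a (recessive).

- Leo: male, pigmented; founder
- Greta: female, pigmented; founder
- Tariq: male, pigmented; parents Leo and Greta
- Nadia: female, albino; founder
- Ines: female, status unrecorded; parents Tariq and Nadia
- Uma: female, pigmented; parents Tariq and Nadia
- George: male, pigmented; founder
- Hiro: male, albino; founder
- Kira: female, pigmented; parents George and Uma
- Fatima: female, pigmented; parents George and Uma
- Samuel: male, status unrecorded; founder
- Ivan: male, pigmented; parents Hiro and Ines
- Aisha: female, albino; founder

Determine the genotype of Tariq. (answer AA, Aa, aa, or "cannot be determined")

Tariq's phenotype allows AA or Aa, and no parent or child forces a single allele at both positions; consistent genotype assignments exist with Tariq as AA or Aa.

cannot be determined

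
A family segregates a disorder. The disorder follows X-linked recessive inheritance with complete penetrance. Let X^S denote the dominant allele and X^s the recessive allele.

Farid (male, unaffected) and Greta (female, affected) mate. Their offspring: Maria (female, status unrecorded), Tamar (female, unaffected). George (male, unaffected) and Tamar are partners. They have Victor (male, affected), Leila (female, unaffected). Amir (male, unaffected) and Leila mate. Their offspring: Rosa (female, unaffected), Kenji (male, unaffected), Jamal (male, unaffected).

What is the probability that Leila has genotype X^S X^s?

George is unaffected, so George is X^S Y.
Tamar is unaffected so carries S and received s from Greta (X^s X^s), so Tamar is X^S X^s.
Their cross gives offspring ratios 1/2 X^S X^S : 1/2 X^S X^s. Conditioning on Leila being unaffected, P(X^S X^s) = 1/2 / 1 = 1/2 before taking Leila's own offspring into account.
Amir is unaffected, so Amir is X^S Y.
Now use Leila's offspring. Probability of each recorded status — unaffected son Kenji: 1/2 if Leila is X^S X^s, 1 if X^S X^S; unaffected son Jamal: 1/2 if Leila is X^S X^s, 1 if X^S X^S. (Rosa: equally likely either way, so uninformative.)
Bayes: P(X^S X^s) = 1/2·1/4 / (1/2·1/4 + 1/2·1) = 1/5.

1/5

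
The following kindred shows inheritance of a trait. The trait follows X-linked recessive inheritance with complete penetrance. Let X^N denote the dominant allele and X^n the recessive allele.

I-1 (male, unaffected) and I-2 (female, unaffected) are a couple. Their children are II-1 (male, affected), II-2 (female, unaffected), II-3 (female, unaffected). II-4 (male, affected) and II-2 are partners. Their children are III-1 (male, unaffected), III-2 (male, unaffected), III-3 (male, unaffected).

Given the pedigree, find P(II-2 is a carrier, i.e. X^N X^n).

I-1 is unaffected, so I-1 is X^N Y.
I-2 is unaffected so carries N and passed n to II-1 (X^n Y), so I-2 is X^N X^n.
Their cross gives offspring ratios 1/2 X^N X^N : 1/2 X^N X^n. Conditioning on II-2 being unaffected, P(X^N X^n) = 1/2 / 1 = 1/2 before taking II-2's own offspring into account.
II-4 is affected, so II-4 is X^n Y.
Now use II-2's offspring. Probability of each recorded status — unaffected son III-1: 1/2 if II-2 is X^N X^n, 1 if X^N X^N; unaffected son III-2: 1/2 if II-2 is X^N X^n, 1 if X^N X^N; unaffected son III-3: 1/2 if II-2 is X^N X^n, 1 if X^N X^N.
Bayes: P(X^N X^n) = 1/2·1/8 / (1/2·1/8 + 1/2·1) = 1/9.

1/9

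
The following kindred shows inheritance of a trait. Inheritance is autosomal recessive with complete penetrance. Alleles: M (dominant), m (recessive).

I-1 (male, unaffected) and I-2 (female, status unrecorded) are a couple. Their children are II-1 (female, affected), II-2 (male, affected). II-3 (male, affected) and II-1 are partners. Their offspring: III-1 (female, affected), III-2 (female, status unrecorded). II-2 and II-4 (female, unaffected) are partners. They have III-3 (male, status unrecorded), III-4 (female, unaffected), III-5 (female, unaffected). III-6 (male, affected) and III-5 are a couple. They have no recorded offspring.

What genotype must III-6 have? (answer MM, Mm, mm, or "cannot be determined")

mm

III-6 is affected, so III-6 is mm.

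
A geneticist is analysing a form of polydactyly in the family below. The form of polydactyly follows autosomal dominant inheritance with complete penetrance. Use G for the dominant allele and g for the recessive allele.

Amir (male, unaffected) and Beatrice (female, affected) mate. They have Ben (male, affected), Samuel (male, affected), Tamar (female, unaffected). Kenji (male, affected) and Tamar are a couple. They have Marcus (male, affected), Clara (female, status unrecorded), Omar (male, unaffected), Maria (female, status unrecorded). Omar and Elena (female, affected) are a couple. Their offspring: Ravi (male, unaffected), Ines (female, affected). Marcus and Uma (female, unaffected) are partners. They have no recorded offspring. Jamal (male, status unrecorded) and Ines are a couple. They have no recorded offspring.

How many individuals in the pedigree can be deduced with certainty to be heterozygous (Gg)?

7

Obligate heterozygotes: Beatrice is affected so carries G and passed g to Tamar (gg), so Beatrice is Gg; Ben is affected so carries G and received g from Amir (gg), so Ben is Gg; Samuel is affected so carries G and received g from Amir (gg), so Samuel is Gg; Kenji is affected so carries G and passed g to Omar (gg), so Kenji is Gg; Marcus is affected so carries G and received g from Tamar (gg), so Marcus is Gg; Elena is affected so carries G and passed g to Ravi (gg), so Elena is Gg; Ines is affected so carries G and received g from Omar (gg), so Ines is Gg.
Every other individual is either homozygous by phenotype or has at least one consistent homozygous assignment, so the count is 7.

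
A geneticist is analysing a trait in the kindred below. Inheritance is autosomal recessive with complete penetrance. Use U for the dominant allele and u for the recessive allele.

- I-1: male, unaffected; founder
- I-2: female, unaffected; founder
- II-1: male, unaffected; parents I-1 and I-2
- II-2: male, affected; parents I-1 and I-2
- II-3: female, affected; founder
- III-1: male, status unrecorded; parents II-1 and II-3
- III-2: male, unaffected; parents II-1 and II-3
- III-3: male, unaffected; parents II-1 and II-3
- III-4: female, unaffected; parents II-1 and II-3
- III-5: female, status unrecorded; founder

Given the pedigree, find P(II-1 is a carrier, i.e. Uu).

I-1 is unaffected so carries U and passed u to II-2 (uu), so I-1 is Uu.
I-2 is unaffected so carries U and passed u to II-2 (uu), so I-2 is Uu.
Their cross gives offspring ratios 1/4 UU : 1/2 Uu : 1/4 uu. Conditioning on II-1 being unaffected, P(Uu) = 1/2 / 3/4 = 2/3 before taking II-1's own offspring into account.
II-3 is affected, so II-3 is uu.
Now use II-1's offspring. Probability of each recorded status — unaffected son III-2: 1/2 if II-1 is Uu, 1 if UU; unaffected son III-3: 1/2 if II-1 is Uu, 1 if UU; unaffected daughter III-4: 1/2 if II-1 is Uu, 1 if UU. (III-1: equally likely either way, so uninformative.)
Bayes: P(Uu) = 2/3·1/8 / (2/3·1/8 + 1/3·1) = 1/5.

1/5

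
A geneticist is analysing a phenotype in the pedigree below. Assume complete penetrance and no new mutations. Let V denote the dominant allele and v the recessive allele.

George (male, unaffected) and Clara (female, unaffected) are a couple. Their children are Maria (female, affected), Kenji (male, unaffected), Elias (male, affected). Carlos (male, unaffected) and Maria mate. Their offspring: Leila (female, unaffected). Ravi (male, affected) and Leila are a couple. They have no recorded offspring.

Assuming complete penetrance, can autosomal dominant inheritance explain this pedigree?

Under autosomal dominant, Maria (affected, female) cannot arise from George (unaffected) × Clara (unaffected).

No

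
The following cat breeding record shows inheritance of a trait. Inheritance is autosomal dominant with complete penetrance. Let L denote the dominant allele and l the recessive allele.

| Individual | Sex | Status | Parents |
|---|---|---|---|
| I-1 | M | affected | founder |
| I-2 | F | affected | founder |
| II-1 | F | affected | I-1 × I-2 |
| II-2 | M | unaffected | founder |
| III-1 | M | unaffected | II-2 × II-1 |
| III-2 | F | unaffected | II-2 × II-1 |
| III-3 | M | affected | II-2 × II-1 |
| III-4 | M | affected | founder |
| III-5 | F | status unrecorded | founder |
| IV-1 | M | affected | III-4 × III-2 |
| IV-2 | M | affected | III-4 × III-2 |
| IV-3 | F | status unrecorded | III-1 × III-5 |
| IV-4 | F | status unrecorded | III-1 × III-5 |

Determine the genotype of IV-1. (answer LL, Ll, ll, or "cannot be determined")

From phenotype alone, IV-1 is LL or Ll.
IV-1 is affected so carries L and received l from III-2 (ll), so IV-1 is Ll.

Ll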